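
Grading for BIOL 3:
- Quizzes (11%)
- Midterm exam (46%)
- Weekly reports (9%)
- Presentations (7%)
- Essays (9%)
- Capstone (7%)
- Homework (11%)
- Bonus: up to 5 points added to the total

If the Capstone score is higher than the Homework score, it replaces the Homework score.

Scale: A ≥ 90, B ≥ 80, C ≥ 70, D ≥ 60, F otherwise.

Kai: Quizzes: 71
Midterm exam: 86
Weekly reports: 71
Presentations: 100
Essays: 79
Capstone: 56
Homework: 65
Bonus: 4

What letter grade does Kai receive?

Capstone (56) ≤ Homework (65), so Homework stays at 65.
Weighted total:
  Quizzes 71 × 0.11 = 7.81
  Midterm exam 86 × 0.46 = 39.56
  Weekly reports 71 × 0.09 = 6.39
  Presentations 100 × 0.07 = 7
  Essays 79 × 0.09 = 7.11
  Capstone 56 × 0.07 = 3.92
  Homework 65 × 0.11 = 7.15
Sum = 78.94
Bonus: 78.94 + 4 = 82.94
82.94 is ≥ 80 and < 90 → B

B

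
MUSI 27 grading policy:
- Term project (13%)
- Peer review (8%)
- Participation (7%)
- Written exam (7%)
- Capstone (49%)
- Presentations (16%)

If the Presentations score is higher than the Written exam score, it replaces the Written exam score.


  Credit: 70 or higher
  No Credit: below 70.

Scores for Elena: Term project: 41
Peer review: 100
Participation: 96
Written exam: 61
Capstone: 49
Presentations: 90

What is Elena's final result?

Presentations (90) > Written exam (61), so Written exam counts as 90.
Weighted total:
  Term project 41 × 0.13 = 5.33
  Peer review 100 × 0.08 = 8
  Participation 96 × 0.07 = 6.72
  Written exam 90 × 0.07 = 6.3
  Capstone 49 × 0.49 = 24.01
  Presentations 90 × 0.16 = 14.4
Sum = 64.76
64.76 < 70 → No Credit

No Credit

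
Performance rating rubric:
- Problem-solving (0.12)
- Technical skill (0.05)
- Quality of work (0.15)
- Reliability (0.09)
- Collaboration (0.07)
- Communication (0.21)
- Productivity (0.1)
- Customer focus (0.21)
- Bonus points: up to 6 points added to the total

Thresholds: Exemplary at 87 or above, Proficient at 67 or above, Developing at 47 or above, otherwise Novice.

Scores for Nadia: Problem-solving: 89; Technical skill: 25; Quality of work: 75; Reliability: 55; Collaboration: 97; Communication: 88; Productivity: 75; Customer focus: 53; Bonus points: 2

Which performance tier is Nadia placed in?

Weighted total:
  Problem-solving 89 × 0.12 = 10.68
  Technical skill 25 × 0.05 = 1.25
  Quality of work 75 × 0.15 = 11.25
  Reliability 55 × 0.09 = 4.95
  Collaboration 97 × 0.07 = 6.79
  Communication 88 × 0.21 = 18.48
  Productivity 75 × 0.1 = 7.5
  Customer focus 53 × 0.21 = 11.13
Sum = 72.03
Bonus points: 72.03 + 2 = 74.03
74.03 is ≥ 67 and < 87 → Proficient

Proficient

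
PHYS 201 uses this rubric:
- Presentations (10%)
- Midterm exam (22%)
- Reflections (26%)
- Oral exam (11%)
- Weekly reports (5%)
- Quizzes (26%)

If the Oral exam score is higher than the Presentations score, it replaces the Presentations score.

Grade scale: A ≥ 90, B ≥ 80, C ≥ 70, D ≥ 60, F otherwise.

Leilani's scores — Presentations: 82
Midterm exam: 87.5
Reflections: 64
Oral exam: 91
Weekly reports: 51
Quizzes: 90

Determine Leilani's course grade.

B

Oral exam (91) > Presentations (82), so Presentations counts as 91.
Weighted total:
  Presentations 91 × 0.1 = 9.1
  Midterm exam 87.5 × 0.22 = 19.25
  Reflections 64 × 0.26 = 16.64
  Oral exam 91 × 0.11 = 10.01
  Weekly reports 51 × 0.05 = 2.55
  Quizzes 90 × 0.26 = 23.4
Sum = 80.95
80.95 is ≥ 80 and < 90 → B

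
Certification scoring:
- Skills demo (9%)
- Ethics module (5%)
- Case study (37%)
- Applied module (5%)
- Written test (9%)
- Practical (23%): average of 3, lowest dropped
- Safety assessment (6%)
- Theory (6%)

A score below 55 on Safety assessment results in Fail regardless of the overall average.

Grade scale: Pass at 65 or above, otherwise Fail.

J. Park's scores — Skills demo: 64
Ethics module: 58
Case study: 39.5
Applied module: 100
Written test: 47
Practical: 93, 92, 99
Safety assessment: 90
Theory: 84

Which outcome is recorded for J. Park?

Pass

Practical: drop 92 → average of remaining 2 = 192/2 = 96
Safety assessment score 90 ≥ 55: minimum met.
Weighted total:
  Skills demo 64 × 0.09 = 5.76
  Ethics module 58 × 0.05 = 2.9
  Case study 39.5 × 0.37 = 14.615
  Applied module 100 × 0.05 = 5
  Written test 47 × 0.09 = 4.23
  Practical 96 × 0.23 = 22.08
  Safety assessment 90 × 0.06 = 5.4
  Theory 84 × 0.06 = 5.04
Sum = 65.025
65.025 ≥ 65 → Pass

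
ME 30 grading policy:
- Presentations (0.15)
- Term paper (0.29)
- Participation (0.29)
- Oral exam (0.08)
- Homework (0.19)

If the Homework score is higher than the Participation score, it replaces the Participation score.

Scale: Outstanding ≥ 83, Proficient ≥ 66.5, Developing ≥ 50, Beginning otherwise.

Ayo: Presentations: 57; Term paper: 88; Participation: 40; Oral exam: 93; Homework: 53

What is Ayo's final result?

Homework (53) > Participation (40), so Participation counts as 53.
Weighted total:
  Presentations 57 × 0.15 = 8.55
  Term paper 88 × 0.29 = 25.52
  Participation 53 × 0.29 = 15.37
  Oral exam 93 × 0.08 = 7.44
  Homework 53 × 0.19 = 10.07
Sum = 66.95
66.95 is ≥ 66.5 and < 83 → Proficient

Proficient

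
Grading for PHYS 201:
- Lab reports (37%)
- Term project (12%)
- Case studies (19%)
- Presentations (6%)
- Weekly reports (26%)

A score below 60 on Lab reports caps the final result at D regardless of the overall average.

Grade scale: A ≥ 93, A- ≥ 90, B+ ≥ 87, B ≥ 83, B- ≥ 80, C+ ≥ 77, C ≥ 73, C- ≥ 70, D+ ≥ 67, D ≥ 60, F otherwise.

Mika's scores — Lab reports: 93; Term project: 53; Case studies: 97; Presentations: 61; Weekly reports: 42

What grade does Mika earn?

Lab reports score 93 ≥ 60: minimum met.
Weighted total:
  Lab reports 93 × 0.37 = 34.41
  Term project 53 × 0.12 = 6.36
  Case studies 97 × 0.19 = 18.43
  Presentations 61 × 0.06 = 3.66
  Weekly reports 42 × 0.26 = 10.92
Sum = 73.78
73.78 is ≥ 73 and < 77 → C

C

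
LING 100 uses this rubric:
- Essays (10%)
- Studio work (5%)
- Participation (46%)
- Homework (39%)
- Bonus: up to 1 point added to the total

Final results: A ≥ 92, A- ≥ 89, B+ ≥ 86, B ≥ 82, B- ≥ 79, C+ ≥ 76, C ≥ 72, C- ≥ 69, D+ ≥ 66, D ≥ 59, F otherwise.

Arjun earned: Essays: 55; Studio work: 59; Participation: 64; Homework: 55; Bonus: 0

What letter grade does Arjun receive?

Weighted total:
  Essays 55 × 0.1 = 5.5
  Studio work 59 × 0.05 = 2.95
  Participation 64 × 0.46 = 29.44
  Homework 55 × 0.39 = 21.45
Sum = 59.34
Bonus: 59.34 + 0 = 59.34
59.34 is ≥ 59 and < 66 → D

D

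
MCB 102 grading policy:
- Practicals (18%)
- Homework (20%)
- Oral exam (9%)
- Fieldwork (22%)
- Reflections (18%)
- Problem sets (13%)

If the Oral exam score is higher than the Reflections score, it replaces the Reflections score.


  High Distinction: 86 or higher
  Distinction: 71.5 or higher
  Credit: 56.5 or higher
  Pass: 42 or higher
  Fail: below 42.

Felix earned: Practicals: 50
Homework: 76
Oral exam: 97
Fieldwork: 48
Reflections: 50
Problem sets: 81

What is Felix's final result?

Credit

Oral exam (97) > Reflections (50), so Reflections counts as 97.
Weighted total:
  Practicals 50 × 0.18 = 9
  Homework 76 × 0.2 = 15.2
  Oral exam 97 × 0.09 = 8.73
  Fieldwork 48 × 0.22 = 10.56
  Reflections 97 × 0.18 = 17.46
  Problem sets 81 × 0.13 = 10.53
Sum = 71.48
71.48 is ≥ 56.5 and < 71.5 → Credit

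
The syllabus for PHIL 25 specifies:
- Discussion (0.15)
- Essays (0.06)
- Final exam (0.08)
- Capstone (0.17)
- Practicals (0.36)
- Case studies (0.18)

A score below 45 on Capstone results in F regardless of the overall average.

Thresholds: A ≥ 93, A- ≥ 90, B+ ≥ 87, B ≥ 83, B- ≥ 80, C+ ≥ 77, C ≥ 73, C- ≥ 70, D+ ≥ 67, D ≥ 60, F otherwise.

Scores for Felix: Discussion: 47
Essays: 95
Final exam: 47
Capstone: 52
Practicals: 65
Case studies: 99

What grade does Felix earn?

Capstone score 52 ≥ 45: minimum met.
Weighted total:
  Discussion 47 × 0.15 = 7.05
  Essays 95 × 0.06 = 5.7
  Final exam 47 × 0.08 = 3.76
  Capstone 52 × 0.17 = 8.84
  Practicals 65 × 0.36 = 23.4
  Case studies 99 × 0.18 = 17.82
Sum = 66.57
66.57 is ≥ 60 and < 67 → D

D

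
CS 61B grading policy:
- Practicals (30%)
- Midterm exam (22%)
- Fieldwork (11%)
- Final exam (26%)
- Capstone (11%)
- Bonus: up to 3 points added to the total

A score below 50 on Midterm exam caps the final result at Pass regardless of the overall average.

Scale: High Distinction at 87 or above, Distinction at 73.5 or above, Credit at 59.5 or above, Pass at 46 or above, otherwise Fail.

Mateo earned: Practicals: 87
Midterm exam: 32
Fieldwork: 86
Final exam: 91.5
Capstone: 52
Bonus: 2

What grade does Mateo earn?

Pass

Midterm exam score 32 < 50: minimum not met.
Weighted total:
  Practicals 87 × 0.3 = 26.1
  Midterm exam 32 × 0.22 = 7.04
  Fieldwork 86 × 0.11 = 9.46
  Final exam 91.5 × 0.26 = 23.79
  Capstone 52 × 0.11 = 5.72
Sum = 72.11
Bonus: 72.11 + 2 = 74.11
74.11 would be Distinction; cap at Pass applies → Pass.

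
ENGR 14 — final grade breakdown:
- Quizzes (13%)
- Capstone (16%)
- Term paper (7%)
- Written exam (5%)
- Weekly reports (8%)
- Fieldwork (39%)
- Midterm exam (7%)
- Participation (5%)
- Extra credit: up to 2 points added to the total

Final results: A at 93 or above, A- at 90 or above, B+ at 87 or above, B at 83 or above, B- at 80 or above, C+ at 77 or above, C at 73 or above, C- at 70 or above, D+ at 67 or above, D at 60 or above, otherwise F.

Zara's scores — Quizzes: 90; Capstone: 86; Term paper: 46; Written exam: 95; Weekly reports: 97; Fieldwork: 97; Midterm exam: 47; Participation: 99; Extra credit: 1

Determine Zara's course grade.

Weighted total:
  Quizzes 90 × 0.13 = 11.7
  Capstone 86 × 0.16 = 13.76
  Term paper 46 × 0.07 = 3.22
  Written exam 95 × 0.05 = 4.75
  Weekly reports 97 × 0.08 = 7.76
  Fieldwork 97 × 0.39 = 37.83
  Midterm exam 47 × 0.07 = 3.29
  Participation 99 × 0.05 = 4.95
Sum = 87.26
Extra credit: 87.26 + 1 = 88.26
88.26 is ≥ 87 and < 90 → B+

B+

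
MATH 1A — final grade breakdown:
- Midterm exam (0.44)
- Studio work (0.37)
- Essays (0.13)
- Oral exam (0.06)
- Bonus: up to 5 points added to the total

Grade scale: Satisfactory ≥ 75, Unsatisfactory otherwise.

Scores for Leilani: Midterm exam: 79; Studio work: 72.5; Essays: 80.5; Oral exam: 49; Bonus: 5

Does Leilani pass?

Weighted total:
  Midterm exam 79 × 0.44 = 34.76
  Studio work 72.5 × 0.37 = 26.825
  Essays 80.5 × 0.13 = 10.465
  Oral exam 49 × 0.06 = 2.94
Sum = 74.99
Bonus: 74.99 + 5 = 79.99
79.99 ≥ 75 → Satisfactory

Satisfactory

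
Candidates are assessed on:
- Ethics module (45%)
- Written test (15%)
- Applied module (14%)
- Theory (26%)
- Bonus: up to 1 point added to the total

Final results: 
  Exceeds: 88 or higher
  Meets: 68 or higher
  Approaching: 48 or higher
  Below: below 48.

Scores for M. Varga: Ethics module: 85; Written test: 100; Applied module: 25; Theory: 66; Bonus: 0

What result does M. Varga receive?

Meets

Weighted total:
  Ethics module 85 × 0.45 = 38.25
  Written test 100 × 0.15 = 15
  Applied module 25 × 0.14 = 3.5
  Theory 66 × 0.26 = 17.16
Sum = 73.91
Bonus: 73.91 + 0 = 73.91
73.91 is ≥ 68 and < 88 → Meets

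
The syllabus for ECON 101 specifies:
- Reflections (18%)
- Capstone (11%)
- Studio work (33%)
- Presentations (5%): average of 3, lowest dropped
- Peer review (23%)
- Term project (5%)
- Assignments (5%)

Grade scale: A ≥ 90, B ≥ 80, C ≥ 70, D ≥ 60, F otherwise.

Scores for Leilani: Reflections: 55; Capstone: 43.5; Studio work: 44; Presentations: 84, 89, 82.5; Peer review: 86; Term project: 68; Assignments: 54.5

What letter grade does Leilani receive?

Presentations: drop 82.5 → average of remaining 2 = 173/2 = 86.5
Weighted total:
  Reflections 55 × 0.18 = 9.9
  Capstone 43.5 × 0.11 = 4.785
  Studio work 44 × 0.33 = 14.52
  Presentations 86.5 × 0.05 = 4.325
  Peer review 86 × 0.23 = 19.78
  Term project 68 × 0.05 = 3.4
  Assignments 54.5 × 0.05 = 2.725
Sum = 59.435
59.435 < 60 → F

F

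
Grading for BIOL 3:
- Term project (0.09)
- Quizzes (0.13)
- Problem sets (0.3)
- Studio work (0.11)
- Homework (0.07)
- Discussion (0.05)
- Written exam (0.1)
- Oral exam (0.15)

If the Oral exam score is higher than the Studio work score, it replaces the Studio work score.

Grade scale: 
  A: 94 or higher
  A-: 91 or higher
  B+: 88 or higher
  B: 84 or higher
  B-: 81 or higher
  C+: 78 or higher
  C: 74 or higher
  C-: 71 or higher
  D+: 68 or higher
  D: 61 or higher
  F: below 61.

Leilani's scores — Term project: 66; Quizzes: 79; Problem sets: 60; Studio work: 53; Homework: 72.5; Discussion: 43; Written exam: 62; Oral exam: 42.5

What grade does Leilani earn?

Oral exam (42.5) ≤ Studio work (53), so Studio work stays at 53.
Weighted total:
  Term project 66 × 0.09 = 5.94
  Quizzes 79 × 0.13 = 10.27
  Problem sets 60 × 0.3 = 18
  Studio work 53 × 0.11 = 5.83
  Homework 72.5 × 0.07 = 5.075
  Discussion 43 × 0.05 = 2.15
  Written exam 62 × 0.1 = 6.2
  Oral exam 42.5 × 0.15 = 6.375
Sum = 59.84
59.84 < 61 → F

F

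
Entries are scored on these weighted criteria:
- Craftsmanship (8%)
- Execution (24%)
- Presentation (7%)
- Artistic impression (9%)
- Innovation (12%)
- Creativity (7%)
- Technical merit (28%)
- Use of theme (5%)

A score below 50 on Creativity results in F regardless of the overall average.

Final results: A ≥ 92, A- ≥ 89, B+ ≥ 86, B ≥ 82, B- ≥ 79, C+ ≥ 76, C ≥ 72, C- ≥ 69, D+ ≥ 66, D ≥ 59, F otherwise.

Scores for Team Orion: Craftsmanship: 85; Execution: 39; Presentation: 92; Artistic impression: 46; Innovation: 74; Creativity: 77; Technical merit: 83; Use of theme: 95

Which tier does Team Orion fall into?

C-

Creativity score 77 ≥ 50: minimum met.
Weighted total:
  Craftsmanship 85 × 0.08 = 6.8
  Execution 39 × 0.24 = 9.36
  Presentation 92 × 0.07 = 6.44
  Artistic impression 46 × 0.09 = 4.14
  Innovation 74 × 0.12 = 8.88
  Creativity 77 × 0.07 = 5.39
  Technical merit 83 × 0.28 = 23.24
  Use of theme 95 × 0.05 = 4.75
Sum = 69
69 is ≥ 69 and < 72 → C-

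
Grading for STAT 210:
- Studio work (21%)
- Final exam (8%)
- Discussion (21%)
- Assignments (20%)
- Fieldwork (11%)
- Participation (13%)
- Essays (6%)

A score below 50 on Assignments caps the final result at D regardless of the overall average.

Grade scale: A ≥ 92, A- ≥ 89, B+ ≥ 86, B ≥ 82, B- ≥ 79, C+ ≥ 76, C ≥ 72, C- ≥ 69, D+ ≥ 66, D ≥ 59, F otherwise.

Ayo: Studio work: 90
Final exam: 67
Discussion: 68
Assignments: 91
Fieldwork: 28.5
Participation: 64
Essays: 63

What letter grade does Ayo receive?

C-

Assignments score 91 ≥ 50: minimum met.
Weighted total:
  Studio work 90 × 0.21 = 18.9
  Final exam 67 × 0.08 = 5.36
  Discussion 68 × 0.21 = 14.28
  Assignments 91 × 0.2 = 18.2
  Fieldwork 28.5 × 0.11 = 3.135
  Participation 64 × 0.13 = 8.32
  Essays 63 × 0.06 = 3.78
Sum = 71.975
71.975 is ≥ 69 and < 72 → C-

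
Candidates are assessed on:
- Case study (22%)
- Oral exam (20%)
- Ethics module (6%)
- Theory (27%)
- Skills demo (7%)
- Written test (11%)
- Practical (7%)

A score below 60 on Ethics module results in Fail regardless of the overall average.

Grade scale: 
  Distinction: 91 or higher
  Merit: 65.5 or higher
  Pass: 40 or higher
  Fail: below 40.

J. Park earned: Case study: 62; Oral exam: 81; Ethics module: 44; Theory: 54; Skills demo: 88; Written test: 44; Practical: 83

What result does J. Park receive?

Fail

Ethics module score 44 < 60: minimum not met.
Weighted total:
  Case study 62 × 0.22 = 13.64
  Oral exam 81 × 0.2 = 16.2
  Ethics module 44 × 0.06 = 2.64
  Theory 54 × 0.27 = 14.58
  Skills demo 88 × 0.07 = 6.16
  Written test 44 × 0.11 = 4.84
  Practical 83 × 0.07 = 5.81
Sum = 63.87
Because the Ethics module minimum was not met, the result is Fail.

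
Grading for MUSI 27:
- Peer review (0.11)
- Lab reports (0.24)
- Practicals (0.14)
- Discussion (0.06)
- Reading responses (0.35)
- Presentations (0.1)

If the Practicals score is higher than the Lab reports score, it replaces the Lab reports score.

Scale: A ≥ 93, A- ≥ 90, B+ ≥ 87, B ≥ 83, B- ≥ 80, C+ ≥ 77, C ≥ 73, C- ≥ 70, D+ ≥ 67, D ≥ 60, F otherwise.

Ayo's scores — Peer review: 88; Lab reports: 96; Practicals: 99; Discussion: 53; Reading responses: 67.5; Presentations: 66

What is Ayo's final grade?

Practicals (99) > Lab reports (96), so Lab reports counts as 99.
Weighted total:
  Peer review 88 × 0.11 = 9.68
  Lab reports 99 × 0.24 = 23.76
  Practicals 99 × 0.14 = 13.86
  Discussion 53 × 0.06 = 3.18
  Reading responses 67.5 × 0.35 = 23.625
  Presentations 66 × 0.1 = 6.6
Sum = 80.705
80.705 is ≥ 80 and < 83 → B-

B-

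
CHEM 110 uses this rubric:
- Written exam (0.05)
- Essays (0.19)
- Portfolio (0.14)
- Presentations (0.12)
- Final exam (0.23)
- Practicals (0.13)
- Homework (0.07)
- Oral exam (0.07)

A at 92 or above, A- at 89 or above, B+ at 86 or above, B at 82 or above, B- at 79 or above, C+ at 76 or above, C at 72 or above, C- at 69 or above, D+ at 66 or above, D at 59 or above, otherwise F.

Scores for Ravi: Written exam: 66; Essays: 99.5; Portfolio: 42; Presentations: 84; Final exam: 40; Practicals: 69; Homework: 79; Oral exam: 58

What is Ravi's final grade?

D

Weighted total:
  Written exam 66 × 0.05 = 3.3
  Essays 99.5 × 0.19 = 18.905
  Portfolio 42 × 0.14 = 5.88
  Presentations 84 × 0.12 = 10.08
  Final exam 40 × 0.23 = 9.2
  Practicals 69 × 0.13 = 8.97
  Homework 79 × 0.07 = 5.53
  Oral exam 58 × 0.07 = 4.06
Sum = 65.925
65.925 is ≥ 59 and < 66 → D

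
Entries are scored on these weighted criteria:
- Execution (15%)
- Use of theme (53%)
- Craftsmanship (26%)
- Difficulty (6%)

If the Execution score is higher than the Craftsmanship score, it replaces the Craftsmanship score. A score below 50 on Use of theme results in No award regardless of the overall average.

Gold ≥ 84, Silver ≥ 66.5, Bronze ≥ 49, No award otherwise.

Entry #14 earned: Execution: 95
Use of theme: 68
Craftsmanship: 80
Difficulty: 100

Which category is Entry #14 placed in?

Silver

Execution (95) > Craftsmanship (80), so Craftsmanship counts as 95.
Use of theme score 68 ≥ 50: minimum met.
Weighted total:
  Execution 95 × 0.15 = 14.25
  Use of theme 68 × 0.53 = 36.04
  Craftsmanship 95 × 0.26 = 24.7
  Difficulty 100 × 0.06 = 6
Sum = 80.99
80.99 is ≥ 66.5 and < 84 → Silver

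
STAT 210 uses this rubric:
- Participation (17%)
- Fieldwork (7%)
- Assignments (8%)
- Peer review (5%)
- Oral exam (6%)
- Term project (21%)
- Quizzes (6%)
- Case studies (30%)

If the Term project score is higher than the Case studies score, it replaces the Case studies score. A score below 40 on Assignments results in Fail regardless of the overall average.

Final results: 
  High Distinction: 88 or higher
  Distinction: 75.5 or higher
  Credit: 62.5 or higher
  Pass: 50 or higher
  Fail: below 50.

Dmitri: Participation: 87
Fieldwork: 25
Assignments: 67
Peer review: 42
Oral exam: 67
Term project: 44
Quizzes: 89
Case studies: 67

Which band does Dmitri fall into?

Term project (44) ≤ Case studies (67), so Case studies stays at 67.
Assignments score 67 ≥ 40: minimum met.
Weighted total:
  Participation 87 × 0.17 = 14.79
  Fieldwork 25 × 0.07 = 1.75
  Assignments 67 × 0.08 = 5.36
  Peer review 42 × 0.05 = 2.1
  Oral exam 67 × 0.06 = 4.02
  Term project 44 × 0.21 = 9.24
  Quizzes 89 × 0.06 = 5.34
  Case studies 67 × 0.3 = 20.1
Sum = 62.7
62.7 is ≥ 62.5 and < 75.5 → Credit

Credit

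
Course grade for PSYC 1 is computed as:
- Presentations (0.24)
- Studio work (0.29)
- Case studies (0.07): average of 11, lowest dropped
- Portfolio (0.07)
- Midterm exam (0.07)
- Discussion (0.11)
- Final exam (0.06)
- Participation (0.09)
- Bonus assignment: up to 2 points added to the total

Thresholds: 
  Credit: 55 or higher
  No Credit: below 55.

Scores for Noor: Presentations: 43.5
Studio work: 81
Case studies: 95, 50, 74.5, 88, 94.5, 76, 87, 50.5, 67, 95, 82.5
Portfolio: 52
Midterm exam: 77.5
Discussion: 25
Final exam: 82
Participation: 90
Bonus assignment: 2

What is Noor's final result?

Case studies: drop 50 → average of remaining 10 = 810/10 = 81
Weighted total:
  Presentations 43.5 × 0.24 = 10.44
  Studio work 81 × 0.29 = 23.49
  Case studies 81 × 0.07 = 5.67
  Portfolio 52 × 0.07 = 3.64
  Midterm exam 77.5 × 0.07 = 5.425
  Discussion 25 × 0.11 = 2.75
  Final exam 82 × 0.06 = 4.92
  Participation 90 × 0.09 = 8.1
Sum = 64.435
Bonus assignment: 64.435 + 2 = 66.435
66.435 ≥ 55 → Credit

Credit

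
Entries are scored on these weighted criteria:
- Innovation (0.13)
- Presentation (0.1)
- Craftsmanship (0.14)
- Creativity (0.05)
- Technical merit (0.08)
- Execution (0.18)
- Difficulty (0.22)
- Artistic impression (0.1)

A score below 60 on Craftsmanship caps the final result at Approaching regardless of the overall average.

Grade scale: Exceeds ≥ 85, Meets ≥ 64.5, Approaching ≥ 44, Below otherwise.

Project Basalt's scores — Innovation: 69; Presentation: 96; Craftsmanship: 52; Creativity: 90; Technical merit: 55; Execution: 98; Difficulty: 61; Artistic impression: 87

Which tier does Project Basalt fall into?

Approaching

Craftsmanship score 52 < 60: minimum not met.
Weighted total:
  Innovation 69 × 0.13 = 8.97
  Presentation 96 × 0.1 = 9.6
  Craftsmanship 52 × 0.14 = 7.28
  Creativity 90 × 0.05 = 4.5
  Technical merit 55 × 0.08 = 4.4
  Execution 98 × 0.18 = 17.64
  Difficulty 61 × 0.22 = 13.42
  Artistic impression 87 × 0.1 = 8.7
Sum = 74.51
74.51 would be Meets; cap at Approaching applies → Approaching.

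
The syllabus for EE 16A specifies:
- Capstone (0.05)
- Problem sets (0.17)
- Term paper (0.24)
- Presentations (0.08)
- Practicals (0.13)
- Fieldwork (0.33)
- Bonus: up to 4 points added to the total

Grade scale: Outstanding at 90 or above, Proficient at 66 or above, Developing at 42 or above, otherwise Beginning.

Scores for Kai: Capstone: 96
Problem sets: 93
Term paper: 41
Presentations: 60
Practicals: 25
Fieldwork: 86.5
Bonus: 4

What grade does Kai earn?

Weighted total:
  Capstone 96 × 0.05 = 4.8
  Problem sets 93 × 0.17 = 15.81
  Term paper 41 × 0.24 = 9.84
  Presentations 60 × 0.08 = 4.8
  Practicals 25 × 0.13 = 3.25
  Fieldwork 86.5 × 0.33 = 28.545
Sum = 67.045
Bonus: 67.045 + 4 = 71.045
71.045 is ≥ 66 and < 90 → Proficient

Proficient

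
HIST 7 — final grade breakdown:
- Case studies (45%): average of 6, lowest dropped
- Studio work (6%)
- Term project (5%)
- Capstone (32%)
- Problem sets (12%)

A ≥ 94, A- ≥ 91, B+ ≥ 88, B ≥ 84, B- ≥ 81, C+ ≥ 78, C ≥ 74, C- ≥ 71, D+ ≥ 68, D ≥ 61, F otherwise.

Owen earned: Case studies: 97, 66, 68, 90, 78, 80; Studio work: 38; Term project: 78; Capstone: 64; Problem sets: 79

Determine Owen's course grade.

C-

Case studies: drop 66 → average of remaining 5 = 413/5 = 82.6
Weighted total:
  Case studies 82.6 × 0.45 = 37.17
  Studio work 38 × 0.06 = 2.28
  Term project 78 × 0.05 = 3.9
  Capstone 64 × 0.32 = 20.48
  Problem sets 79 × 0.12 = 9.48
Sum = 73.31
73.31 is ≥ 71 and < 74 → C-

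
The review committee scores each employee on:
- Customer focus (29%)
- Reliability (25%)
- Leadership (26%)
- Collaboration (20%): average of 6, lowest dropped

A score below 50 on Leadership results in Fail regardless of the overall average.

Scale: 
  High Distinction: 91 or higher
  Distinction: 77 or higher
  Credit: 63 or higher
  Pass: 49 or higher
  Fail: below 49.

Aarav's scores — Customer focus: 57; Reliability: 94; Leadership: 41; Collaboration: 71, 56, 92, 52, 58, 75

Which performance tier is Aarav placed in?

Fail

Collaboration: drop 52 → average of remaining 5 = 352/5 = 70.4
Leadership score 41 < 50: minimum not met.
Weighted total:
  Customer focus 57 × 0.29 = 16.53
  Reliability 94 × 0.25 = 23.5
  Leadership 41 × 0.26 = 10.66
  Collaboration 70.4 × 0.2 = 14.08
Sum = 64.77
Because the Leadership minimum was not met, the result is Fail.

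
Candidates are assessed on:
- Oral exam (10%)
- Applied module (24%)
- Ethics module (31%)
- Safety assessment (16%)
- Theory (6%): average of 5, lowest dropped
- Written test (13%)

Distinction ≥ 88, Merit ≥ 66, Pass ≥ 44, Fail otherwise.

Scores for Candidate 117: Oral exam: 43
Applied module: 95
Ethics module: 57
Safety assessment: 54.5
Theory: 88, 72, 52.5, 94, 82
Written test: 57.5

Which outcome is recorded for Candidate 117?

Theory: drop 52.5 → average of remaining 4 = 336/4 = 84
Weighted total:
  Oral exam 43 × 0.1 = 4.3
  Applied module 95 × 0.24 = 22.8
  Ethics module 57 × 0.31 = 17.67
  Safety assessment 54.5 × 0.16 = 8.72
  Theory 84 × 0.06 = 5.04
  Written test 57.5 × 0.13 = 7.475
Sum = 66.005
66.005 is ≥ 66 and < 88 → Merit

Merit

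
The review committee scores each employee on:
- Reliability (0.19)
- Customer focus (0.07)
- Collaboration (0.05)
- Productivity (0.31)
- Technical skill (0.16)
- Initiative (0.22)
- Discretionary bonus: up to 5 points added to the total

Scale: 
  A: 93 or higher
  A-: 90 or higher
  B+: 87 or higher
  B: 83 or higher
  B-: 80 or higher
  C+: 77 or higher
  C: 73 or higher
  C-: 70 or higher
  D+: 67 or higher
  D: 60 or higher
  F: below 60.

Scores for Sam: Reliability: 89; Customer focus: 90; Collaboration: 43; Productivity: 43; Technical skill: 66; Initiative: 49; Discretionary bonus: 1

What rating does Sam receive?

D

Weighted total:
  Reliability 89 × 0.19 = 16.91
  Customer focus 90 × 0.07 = 6.3
  Collaboration 43 × 0.05 = 2.15
  Productivity 43 × 0.31 = 13.33
  Technical skill 66 × 0.16 = 10.56
  Initiative 49 × 0.22 = 10.78
Sum = 60.03
Discretionary bonus: 60.03 + 1 = 61.03
61.03 is ≥ 60 and < 67 → D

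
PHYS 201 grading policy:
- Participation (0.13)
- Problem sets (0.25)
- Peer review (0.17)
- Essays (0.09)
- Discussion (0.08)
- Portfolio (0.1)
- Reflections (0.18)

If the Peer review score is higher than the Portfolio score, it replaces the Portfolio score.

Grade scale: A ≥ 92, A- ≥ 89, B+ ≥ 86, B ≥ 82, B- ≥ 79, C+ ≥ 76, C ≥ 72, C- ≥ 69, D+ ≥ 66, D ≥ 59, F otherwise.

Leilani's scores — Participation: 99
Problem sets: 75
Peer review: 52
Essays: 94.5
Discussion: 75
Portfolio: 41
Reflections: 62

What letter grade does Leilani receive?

Peer review (52) > Portfolio (41), so Portfolio counts as 52.
Weighted total:
  Participation 99 × 0.13 = 12.87
  Problem sets 75 × 0.25 = 18.75
  Peer review 52 × 0.17 = 8.84
  Essays 94.5 × 0.09 = 8.505
  Discussion 75 × 0.08 = 6
  Portfolio 52 × 0.1 = 5.2
  Reflections 62 × 0.18 = 11.16
Sum = 71.325
71.325 is ≥ 69 and < 72 → C-

C-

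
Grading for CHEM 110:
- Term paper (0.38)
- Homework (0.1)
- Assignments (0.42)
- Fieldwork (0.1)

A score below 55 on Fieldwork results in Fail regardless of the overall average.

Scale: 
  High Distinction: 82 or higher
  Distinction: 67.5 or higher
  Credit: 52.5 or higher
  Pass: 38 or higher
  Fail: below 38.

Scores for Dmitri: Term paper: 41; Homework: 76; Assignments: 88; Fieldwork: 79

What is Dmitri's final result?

Distinction

Fieldwork score 79 ≥ 55: minimum met.
Weighted total:
  Term paper 41 × 0.38 = 15.58
  Homework 76 × 0.1 = 7.6
  Assignments 88 × 0.42 = 36.96
  Fieldwork 79 × 0.1 = 7.9
Sum = 68.04
68.04 is ≥ 67.5 and < 82 → Distinction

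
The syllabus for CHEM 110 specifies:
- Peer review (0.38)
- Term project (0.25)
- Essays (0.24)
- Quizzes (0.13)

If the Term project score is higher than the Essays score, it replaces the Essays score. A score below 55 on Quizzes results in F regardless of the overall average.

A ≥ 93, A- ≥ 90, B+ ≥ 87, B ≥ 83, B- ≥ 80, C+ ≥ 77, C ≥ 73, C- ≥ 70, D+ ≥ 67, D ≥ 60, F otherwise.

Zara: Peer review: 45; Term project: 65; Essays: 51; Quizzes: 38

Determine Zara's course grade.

F

Term project (65) > Essays (51), so Essays counts as 65.
Quizzes score 38 < 55: minimum not met.
Weighted total:
  Peer review 45 × 0.38 = 17.1
  Term project 65 × 0.25 = 16.25
  Essays 65 × 0.24 = 15.6
  Quizzes 38 × 0.13 = 4.94
Sum = 53.89
Because the Quizzes minimum was not met, the result is F.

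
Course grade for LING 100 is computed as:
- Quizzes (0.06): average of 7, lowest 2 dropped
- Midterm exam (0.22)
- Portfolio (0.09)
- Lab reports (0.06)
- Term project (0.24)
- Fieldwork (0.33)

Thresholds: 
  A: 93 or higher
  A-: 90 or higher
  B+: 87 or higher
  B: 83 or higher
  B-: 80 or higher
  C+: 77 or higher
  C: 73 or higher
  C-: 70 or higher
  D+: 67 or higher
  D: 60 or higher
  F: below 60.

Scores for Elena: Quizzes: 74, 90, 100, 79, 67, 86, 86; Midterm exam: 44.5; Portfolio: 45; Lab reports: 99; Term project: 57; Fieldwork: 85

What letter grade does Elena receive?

D

Quizzes: drop 67, 74 → average of remaining 5 = 441/5 = 88.2
Weighted total:
  Quizzes 88.2 × 0.06 = 5.292
  Midterm exam 44.5 × 0.22 = 9.79
  Portfolio 45 × 0.09 = 4.05
  Lab reports 99 × 0.06 = 5.94
  Term project 57 × 0.24 = 13.68
  Fieldwork 85 × 0.33 = 28.05
Sum = 66.802
66.802 is ≥ 60 and < 67 → D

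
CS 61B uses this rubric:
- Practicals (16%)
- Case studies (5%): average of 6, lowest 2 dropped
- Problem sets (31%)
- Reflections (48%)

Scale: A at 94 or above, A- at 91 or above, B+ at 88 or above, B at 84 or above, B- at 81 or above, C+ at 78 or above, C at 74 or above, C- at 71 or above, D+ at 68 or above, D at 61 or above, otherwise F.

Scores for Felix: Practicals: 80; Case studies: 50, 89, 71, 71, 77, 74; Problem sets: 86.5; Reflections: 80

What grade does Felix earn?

Case studies: drop 50, 71 → average of remaining 4 = 311/4 = 77.75
Weighted total:
  Practicals 80 × 0.16 = 12.8
  Case studies 77.75 × 0.05 = 3.8875
  Problem sets 86.5 × 0.31 = 26.815
  Reflections 80 × 0.48 = 38.4
Sum = 81.9025
81.9025 is ≥ 81 and < 84 → B-

B-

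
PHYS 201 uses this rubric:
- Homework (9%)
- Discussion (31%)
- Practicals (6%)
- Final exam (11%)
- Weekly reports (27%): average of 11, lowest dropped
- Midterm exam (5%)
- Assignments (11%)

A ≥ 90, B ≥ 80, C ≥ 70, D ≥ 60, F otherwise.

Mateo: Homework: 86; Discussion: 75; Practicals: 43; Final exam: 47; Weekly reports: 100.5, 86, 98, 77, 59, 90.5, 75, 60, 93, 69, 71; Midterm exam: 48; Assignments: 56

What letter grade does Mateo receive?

D

Weekly reports: drop 59 → average of remaining 10 = 820/10 = 82
Weighted total:
  Homework 86 × 0.09 = 7.74
  Discussion 75 × 0.31 = 23.25
  Practicals 43 × 0.06 = 2.58
  Final exam 47 × 0.11 = 5.17
  Weekly reports 82 × 0.27 = 22.14
  Midterm exam 48 × 0.05 = 2.4
  Assignments 56 × 0.11 = 6.16
Sum = 69.44
69.44 is ≥ 60 and < 70 → D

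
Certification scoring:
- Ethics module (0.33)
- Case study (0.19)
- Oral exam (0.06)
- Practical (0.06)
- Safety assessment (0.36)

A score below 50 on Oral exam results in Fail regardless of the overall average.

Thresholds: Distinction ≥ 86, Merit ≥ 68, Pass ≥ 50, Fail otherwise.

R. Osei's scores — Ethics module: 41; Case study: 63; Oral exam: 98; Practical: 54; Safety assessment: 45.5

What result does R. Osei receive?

Pass

Oral exam score 98 ≥ 50: minimum met.
Weighted total:
  Ethics module 41 × 0.33 = 13.53
  Case study 63 × 0.19 = 11.97
  Oral exam 98 × 0.06 = 5.88
  Practical 54 × 0.06 = 3.24
  Safety assessment 45.5 × 0.36 = 16.38
Sum = 51
51 is ≥ 50 and < 68 → Pass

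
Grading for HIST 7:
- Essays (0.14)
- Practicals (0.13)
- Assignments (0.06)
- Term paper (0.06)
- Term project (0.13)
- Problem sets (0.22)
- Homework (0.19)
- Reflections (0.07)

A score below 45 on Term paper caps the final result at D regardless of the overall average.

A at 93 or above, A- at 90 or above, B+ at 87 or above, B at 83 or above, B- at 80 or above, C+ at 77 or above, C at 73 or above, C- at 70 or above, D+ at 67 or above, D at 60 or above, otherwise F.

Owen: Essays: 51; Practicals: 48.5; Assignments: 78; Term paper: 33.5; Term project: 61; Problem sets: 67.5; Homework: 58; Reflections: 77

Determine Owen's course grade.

Term paper score 33.5 < 45: minimum not met.
Weighted total:
  Essays 51 × 0.14 = 7.14
  Practicals 48.5 × 0.13 = 6.305
  Assignments 78 × 0.06 = 4.68
  Term paper 33.5 × 0.06 = 2.01
  Term project 61 × 0.13 = 7.93
  Problem sets 67.5 × 0.22 = 14.85
  Homework 58 × 0.19 = 11.02
  Reflections 77 × 0.07 = 5.39
Sum = 59.325
59.325 would be F; cap at D applies → F.

F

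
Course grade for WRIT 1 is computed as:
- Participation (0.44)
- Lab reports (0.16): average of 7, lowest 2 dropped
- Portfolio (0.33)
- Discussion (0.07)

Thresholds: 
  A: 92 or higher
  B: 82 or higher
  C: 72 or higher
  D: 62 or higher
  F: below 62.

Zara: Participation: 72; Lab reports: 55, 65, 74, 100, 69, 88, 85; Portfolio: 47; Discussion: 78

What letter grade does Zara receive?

D

Lab reports: drop 55, 65 → average of remaining 5 = 416/5 = 83.2
Weighted total:
  Participation 72 × 0.44 = 31.68
  Lab reports 83.2 × 0.16 = 13.312
  Portfolio 47 × 0.33 = 15.51
  Discussion 78 × 0.07 = 5.46
Sum = 65.962
65.962 is ≥ 62 and < 72 → D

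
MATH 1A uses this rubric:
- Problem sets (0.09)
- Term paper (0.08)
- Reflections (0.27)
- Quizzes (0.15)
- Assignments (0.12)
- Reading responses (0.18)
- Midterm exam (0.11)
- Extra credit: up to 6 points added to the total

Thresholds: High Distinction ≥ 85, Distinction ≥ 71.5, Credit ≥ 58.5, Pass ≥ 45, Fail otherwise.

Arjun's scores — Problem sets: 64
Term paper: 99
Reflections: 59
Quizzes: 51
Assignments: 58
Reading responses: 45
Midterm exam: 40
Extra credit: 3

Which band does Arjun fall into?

Weighted total:
  Problem sets 64 × 0.09 = 5.76
  Term paper 99 × 0.08 = 7.92
  Reflections 59 × 0.27 = 15.93
  Quizzes 51 × 0.15 = 7.65
  Assignments 58 × 0.12 = 6.96
  Reading responses 45 × 0.18 = 8.1
  Midterm exam 40 × 0.11 = 4.4
Sum = 56.72
Extra credit: 56.72 + 3 = 59.72
59.72 is ≥ 58.5 and < 71.5 → Credit

Credit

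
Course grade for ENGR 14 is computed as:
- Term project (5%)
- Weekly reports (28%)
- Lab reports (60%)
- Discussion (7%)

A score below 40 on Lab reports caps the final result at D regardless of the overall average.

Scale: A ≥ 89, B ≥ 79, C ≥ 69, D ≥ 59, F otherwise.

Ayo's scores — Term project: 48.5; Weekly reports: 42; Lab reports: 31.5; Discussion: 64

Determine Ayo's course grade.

Lab reports score 31.5 < 40: minimum not met.
Weighted total:
  Term project 48.5 × 0.05 = 2.425
  Weekly reports 42 × 0.28 = 11.76
  Lab reports 31.5 × 0.6 = 18.9
  Discussion 64 × 0.07 = 4.48
Sum = 37.565
37.565 would be F; cap at D applies → F.

F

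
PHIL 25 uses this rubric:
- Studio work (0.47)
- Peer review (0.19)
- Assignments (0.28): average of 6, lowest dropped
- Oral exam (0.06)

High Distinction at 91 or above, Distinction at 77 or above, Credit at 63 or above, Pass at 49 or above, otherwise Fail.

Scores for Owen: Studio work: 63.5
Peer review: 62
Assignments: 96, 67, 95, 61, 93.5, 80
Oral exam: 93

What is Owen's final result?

Assignments: drop 61 → average of remaining 5 = 431.5/5 = 86.3
Weighted total:
  Studio work 63.5 × 0.47 = 29.845
  Peer review 62 × 0.19 = 11.78
  Assignments 86.3 × 0.28 = 24.164
  Oral exam 93 × 0.06 = 5.58
Sum = 71.369
71.369 is ≥ 63 and < 77 → Credit

Credit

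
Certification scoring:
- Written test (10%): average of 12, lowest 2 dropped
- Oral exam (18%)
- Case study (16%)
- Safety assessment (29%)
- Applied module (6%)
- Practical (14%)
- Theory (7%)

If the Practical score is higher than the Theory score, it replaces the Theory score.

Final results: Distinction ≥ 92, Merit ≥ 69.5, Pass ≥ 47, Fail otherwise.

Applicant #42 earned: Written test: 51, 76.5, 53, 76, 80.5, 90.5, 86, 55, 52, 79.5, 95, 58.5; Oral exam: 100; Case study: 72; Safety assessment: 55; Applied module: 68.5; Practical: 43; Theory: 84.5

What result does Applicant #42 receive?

Pass

Written test: drop 51, 52 → average of remaining 10 = 750.5/10 = 75.05
Practical (43) ≤ Theory (84.5), so Theory stays at 84.5.
Weighted total:
  Written test 75.05 × 0.1 = 7.505
  Oral exam 100 × 0.18 = 18
  Case study 72 × 0.16 = 11.52
  Safety assessment 55 × 0.29 = 15.95
  Applied module 68.5 × 0.06 = 4.11
  Practical 43 × 0.14 = 6.02
  Theory 84.5 × 0.07 = 5.915
Sum = 69.02
69.02 is ≥ 47 and < 69.5 → Pass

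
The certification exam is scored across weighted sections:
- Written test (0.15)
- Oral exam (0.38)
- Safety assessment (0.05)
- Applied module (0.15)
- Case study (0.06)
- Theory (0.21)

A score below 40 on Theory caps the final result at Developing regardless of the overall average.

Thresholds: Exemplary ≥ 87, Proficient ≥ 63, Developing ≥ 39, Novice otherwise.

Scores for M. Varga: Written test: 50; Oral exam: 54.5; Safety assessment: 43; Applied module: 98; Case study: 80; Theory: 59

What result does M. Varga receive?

Theory score 59 ≥ 40: minimum met.
Weighted total:
  Written test 50 × 0.15 = 7.5
  Oral exam 54.5 × 0.38 = 20.71
  Safety assessment 43 × 0.05 = 2.15
  Applied module 98 × 0.15 = 14.7
  Case study 80 × 0.06 = 4.8
  Theory 59 × 0.21 = 12.39
Sum = 62.25
62.25 is ≥ 39 and < 63 → Developing

Developing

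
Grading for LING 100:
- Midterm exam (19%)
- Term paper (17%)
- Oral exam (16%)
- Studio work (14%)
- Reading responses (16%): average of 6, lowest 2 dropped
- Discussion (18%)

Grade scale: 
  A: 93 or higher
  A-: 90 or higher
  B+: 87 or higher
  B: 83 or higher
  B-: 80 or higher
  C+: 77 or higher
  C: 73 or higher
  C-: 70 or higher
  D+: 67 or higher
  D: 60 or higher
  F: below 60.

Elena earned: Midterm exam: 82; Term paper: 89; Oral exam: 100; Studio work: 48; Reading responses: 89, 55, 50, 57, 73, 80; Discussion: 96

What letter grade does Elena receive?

Reading responses: drop 50, 55 → average of remaining 4 = 299/4 = 74.75
Weighted total:
  Midterm exam 82 × 0.19 = 15.58
  Term paper 89 × 0.17 = 15.13
  Oral exam 100 × 0.16 = 16
  Studio work 48 × 0.14 = 6.72
  Reading responses 74.75 × 0.16 = 11.96
  Discussion 96 × 0.18 = 17.28
Sum = 82.67
82.67 is ≥ 80 and < 83 → B-

B-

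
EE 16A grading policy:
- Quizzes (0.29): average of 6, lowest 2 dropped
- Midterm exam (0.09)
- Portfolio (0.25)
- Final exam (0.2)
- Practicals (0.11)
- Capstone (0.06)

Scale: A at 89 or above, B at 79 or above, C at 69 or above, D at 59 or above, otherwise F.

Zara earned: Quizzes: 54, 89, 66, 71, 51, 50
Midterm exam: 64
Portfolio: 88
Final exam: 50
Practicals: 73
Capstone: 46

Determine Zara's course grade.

Quizzes: drop 50, 51 → average of remaining 4 = 280/4 = 70
Weighted total:
  Quizzes 70 × 0.29 = 20.3
  Midterm exam 64 × 0.09 = 5.76
  Portfolio 88 × 0.25 = 22
  Final exam 50 × 0.2 = 10
  Practicals 73 × 0.11 = 8.03
  Capstone 46 × 0.06 = 2.76
Sum = 68.85
68.85 is ≥ 59 and < 69 → D

D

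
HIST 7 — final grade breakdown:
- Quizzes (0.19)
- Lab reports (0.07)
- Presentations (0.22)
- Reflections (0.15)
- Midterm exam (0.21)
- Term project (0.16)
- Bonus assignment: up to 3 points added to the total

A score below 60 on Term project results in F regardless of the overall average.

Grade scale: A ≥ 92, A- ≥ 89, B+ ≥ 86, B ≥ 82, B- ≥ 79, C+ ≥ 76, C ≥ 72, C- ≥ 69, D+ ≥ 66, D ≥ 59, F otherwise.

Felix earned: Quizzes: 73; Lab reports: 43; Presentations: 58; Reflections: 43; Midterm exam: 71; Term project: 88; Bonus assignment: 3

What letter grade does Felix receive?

Term project score 88 ≥ 60: minimum met.
Weighted total:
  Quizzes 73 × 0.19 = 13.87
  Lab reports 43 × 0.07 = 3.01
  Presentations 58 × 0.22 = 12.76
  Reflections 43 × 0.15 = 6.45
  Midterm exam 71 × 0.21 = 14.91
  Term project 88 × 0.16 = 14.08
Sum = 65.08
Bonus assignment: 65.08 + 3 = 68.08
68.08 is ≥ 66 and < 69 → D+

D+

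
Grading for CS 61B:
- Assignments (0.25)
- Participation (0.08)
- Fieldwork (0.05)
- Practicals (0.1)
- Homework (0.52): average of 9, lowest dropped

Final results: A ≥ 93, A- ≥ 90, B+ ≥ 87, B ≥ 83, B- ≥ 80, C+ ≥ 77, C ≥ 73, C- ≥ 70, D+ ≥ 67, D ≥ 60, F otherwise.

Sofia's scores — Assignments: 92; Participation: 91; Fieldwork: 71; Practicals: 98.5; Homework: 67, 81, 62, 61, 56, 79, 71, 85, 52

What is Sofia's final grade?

B-

Homework: drop 52 → average of remaining 8 = 562/8 = 70.25
Weighted total:
  Assignments 92 × 0.25 = 23
  Participation 91 × 0.08 = 7.28
  Fieldwork 71 × 0.05 = 3.55
  Practicals 98.5 × 0.1 = 9.85
  Homework 70.25 × 0.52 = 36.53
Sum = 80.21
80.21 is ≥ 80 and < 83 → B-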